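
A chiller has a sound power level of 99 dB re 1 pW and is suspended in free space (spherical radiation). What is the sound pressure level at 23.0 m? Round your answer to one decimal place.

L_p = L_w − 10·log₁₀(4π·r²) with r = 23.0 m.
4π·r² = 6648 m², 10·log₁₀ of that is 38.227 dB.
L_p = 99 − 38.227 = 60.77 dB.

60.8 dB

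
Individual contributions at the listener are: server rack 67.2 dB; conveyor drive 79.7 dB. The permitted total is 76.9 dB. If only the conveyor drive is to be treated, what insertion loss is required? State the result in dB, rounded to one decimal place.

Everything except the conveyor drive sums to 10^(67.2/10) = 5.248e+06 in linear terms, 67.20 dB.
The limit corresponds to 10^(76.9/10) = 4.898e+07; subtracting the fixed part leaves 4.373e+07 for the conveyor drive, i.e. 76.41 dB.
Required insertion loss = 79.7 − 76.41 = 3.29 dB.

3.3 dB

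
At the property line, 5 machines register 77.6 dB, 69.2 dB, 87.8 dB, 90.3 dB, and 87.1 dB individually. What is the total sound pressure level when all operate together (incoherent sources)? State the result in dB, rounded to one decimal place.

93.5 dB

Incoherent sources combine by intensity addition: L_total = 10·log₁₀(Σ 10^(L_i/10)).
Σ 10^(L/10) = 10^(77.6/10) + 10^(69.2/10) + 10^(87.8/10) + 10^(90.3/10) + 10^(87.1/10) = 2.253e+09.
L_total = 10·log₁₀(2.253e+09) = 93.53 dB.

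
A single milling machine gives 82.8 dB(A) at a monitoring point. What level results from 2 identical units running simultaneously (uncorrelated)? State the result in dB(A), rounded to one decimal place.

With 2 equal, uncorrelated contributions the intensity is 2× that of one unit, giving a rise of 10·log₁₀ 2.
L_total = 82.8 + 10·log₁₀(2) = 82.8 + 3.010 = 85.81 dB(A).

85.8 dB(A)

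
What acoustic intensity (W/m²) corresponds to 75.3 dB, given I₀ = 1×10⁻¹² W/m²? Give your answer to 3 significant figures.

I/I₀ = 10^(75.3/10) = 3.388e+07, so I = 3.388e+07 × 10⁻¹² W/m².

3.39e-05 W/m²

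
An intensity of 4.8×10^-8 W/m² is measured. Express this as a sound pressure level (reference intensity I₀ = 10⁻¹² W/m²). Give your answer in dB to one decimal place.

L = 10·log₁₀(I/I₀) = 10·log₁₀(4.8×10^-8/10⁻¹²) = 10·log₁₀(4.8×10^4).
L = 10·(0.6812 + 4) = 46.81 dB.

46.8 dB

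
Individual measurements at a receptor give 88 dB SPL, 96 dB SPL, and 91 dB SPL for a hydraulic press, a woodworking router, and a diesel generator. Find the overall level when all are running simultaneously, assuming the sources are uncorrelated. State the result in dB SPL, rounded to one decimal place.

Incoherent sources combine by intensity addition: L_total = 10·log₁₀(Σ 10^(L_i/10)).
Σ 10^(L/10) = 10^(88/10) + 10^(96/10) + 10^(91/10) = 5.871e+09.
L_total = 10·log₁₀(5.871e+09) = 97.69 dB SPL.

97.7 dB SPL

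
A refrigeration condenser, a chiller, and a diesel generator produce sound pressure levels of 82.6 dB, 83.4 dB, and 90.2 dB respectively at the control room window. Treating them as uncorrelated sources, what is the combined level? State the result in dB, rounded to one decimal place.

91.6 dB

For uncorrelated sources the intensities add, so convert each level to linear form, sum, and take 10·log₁₀ of the total.
Σ 10^(L/10) = 10^(82.6/10) + 10^(83.4/10) + 10^(90.2/10) = 1.448e+09.
L_total = 10·log₁₀(1.448e+09) = 91.61 dB.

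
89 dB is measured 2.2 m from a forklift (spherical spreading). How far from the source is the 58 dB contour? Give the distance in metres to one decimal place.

78.1 m

Point-source spreading drops the level by 20·log₁₀(r₂/r₁); inverting, r₂/r₁ = 10^(ΔL/20).
r₂ = 2.2·10^((89−58)/20) = 2.2·10^(31.0/20) = 78.06 m.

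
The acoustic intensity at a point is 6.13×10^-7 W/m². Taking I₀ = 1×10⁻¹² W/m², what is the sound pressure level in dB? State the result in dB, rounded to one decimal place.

57.9 dB

Dividing by I₀ shifts the exponent by 12: I/I₀ = 6.13×10^5.
L = 10·(0.7875 + 5) = 57.87 dB.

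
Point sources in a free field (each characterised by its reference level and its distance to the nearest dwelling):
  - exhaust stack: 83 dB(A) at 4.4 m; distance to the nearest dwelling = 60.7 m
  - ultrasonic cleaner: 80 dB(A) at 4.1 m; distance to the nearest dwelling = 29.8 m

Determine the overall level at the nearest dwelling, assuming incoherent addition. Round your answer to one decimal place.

Apply inverse-square spreading to bring every level to the receiver, then sum 10^(L/10).
exhaust stack: 83 − 20·log₁₀(60.7/4.4) = 83 − 22.79 = 60.21 dB(A).
ultrasonic cleaner: 80 − 20·log₁₀(29.8/4.1) = 80 − 17.23 = 62.77 dB(A).
Σ 10^(L/10) = 2.941e+06 → L_total = 10·log₁₀(2.941e+06) = 64.69 dB(A).

64.7 dB(A)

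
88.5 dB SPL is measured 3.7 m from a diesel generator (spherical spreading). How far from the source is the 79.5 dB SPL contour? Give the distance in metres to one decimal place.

For a point source L₁ − L₂ = 20·log₁₀(r₂/r₁), so r₂ = r₁·10^((L₁−L₂)/20).
r₂ = 3.7·10^((88.5−79.5)/20) = 3.7·10^(9.0/20) = 10.43 m.

10.4 m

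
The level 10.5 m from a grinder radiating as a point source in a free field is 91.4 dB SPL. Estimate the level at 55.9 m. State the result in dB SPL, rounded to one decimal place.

76.9 dB SPL

For a point source, L₂ = L₁ − 20·log₁₀(r₂/r₁).
L₂ = 91.4 − 20·log₁₀(55.9/10.5) = 91.4 − 14.524 = 76.88 dB SPL.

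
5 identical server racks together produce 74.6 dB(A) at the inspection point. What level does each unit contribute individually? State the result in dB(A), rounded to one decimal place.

5 equal contributions raise the level by 10·log₁₀ 5 = 6.990 dB, so each unit alone gives 74.6 − 6.990.

67.6 dB(A)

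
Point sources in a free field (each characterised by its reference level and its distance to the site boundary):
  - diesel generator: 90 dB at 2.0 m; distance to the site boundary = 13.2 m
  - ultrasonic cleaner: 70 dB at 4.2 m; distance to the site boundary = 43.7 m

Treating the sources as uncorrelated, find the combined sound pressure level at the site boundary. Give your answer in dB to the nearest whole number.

74 dB

Apply inverse-square spreading to bring every level to the receiver, then sum 10^(L/10).
diesel generator: 90 − 20·log₁₀(13.2/2.0) = 90 − 16.39 = 73.61 dB.
ultrasonic cleaner: 70 − 20·log₁₀(43.7/4.2) = 70 − 20.34 = 49.66 dB.
Σ 10^(L/10) = 2.305e+07 → L_total = 10·log₁₀(2.305e+07) = 73.63 dB.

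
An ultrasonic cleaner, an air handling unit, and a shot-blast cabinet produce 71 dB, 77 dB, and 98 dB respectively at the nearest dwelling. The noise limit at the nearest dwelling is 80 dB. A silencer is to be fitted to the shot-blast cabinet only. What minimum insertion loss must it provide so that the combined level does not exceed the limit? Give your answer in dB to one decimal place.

22.3 dB

Everything except the shot-blast cabinet sums to 10^(71/10) + 10^(77/10) = 6.271e+07 in linear terms, 77.97 dB.
To meet 80 dB overall, the treated shot-blast cabinet may contribute at most 10^(80/10) − 6.271e+07 = 3.729e+07, i.e. 75.72 dB.
Required insertion loss = 98 − 75.72 = 22.28 dB.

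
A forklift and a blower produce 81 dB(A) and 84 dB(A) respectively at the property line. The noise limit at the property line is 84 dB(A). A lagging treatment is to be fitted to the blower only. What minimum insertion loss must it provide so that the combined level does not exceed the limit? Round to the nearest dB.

3 dB

Fixed contribution from the other source: Σ 10^(L/10) = 10^(81/10) = 1.259e+08 (81.00 dB(A)).
To meet 84 dB(A) overall, the treated blower may contribute at most 10^(84/10) − 1.259e+08 = 1.253e+08, i.e. 80.98 dB(A).
So the blower must be reduced from 84 to 80.98 dB(A): IL = 3.02 dB.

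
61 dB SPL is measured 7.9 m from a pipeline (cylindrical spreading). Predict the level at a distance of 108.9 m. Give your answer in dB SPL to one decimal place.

For a line source, L₂ = L₁ − 10·log₁₀(r₂/r₁).
L₂ = 61 − 10·log₁₀(108.9/7.9) = 61 − 11.394 = 49.61 dB SPL.

49.6 dB SPL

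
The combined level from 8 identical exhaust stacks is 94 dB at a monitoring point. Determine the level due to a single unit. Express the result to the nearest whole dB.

8 equal contributions raise the level by 10·log₁₀ 8 = 9.031 dB, so each unit alone gives 94 − 9.031.

85 dB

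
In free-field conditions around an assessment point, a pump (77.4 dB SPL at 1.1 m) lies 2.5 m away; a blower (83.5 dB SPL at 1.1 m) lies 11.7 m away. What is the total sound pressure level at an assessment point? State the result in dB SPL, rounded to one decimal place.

71.0 dB SPL

Apply inverse-square spreading to bring every level to the receiver, then sum 10^(L/10).
pump: 77.4 − 20·log₁₀(2.5/1.1) = 77.4 − 7.13 = 70.27 dB SPL.
blower: 83.5 − 20·log₁₀(11.7/1.1) = 83.5 − 20.54 = 62.96 dB SPL.
Σ 10^(L/10) = 1.262e+07 → L_total = 10·log₁₀(1.262e+07) = 71.01 dB SPL.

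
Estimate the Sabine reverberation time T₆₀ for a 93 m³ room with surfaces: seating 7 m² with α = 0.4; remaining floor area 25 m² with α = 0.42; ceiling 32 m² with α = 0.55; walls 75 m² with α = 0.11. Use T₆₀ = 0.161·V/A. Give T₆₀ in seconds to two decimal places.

0.38 s

Summing Sᵢαᵢ: 7·0.4 + 25·0.42 + 32·0.55 + 75·0.11 = 39.15 m².
T₆₀ = 0.161 × 93 / 39.15 = 0.382 s.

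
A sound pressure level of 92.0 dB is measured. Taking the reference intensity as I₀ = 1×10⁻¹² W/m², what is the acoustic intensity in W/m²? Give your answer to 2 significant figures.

I = I₀·10^(L/10) = 10⁻¹² × 10^(92.0/10) = 10^(-2.800).

0.0016 W/m²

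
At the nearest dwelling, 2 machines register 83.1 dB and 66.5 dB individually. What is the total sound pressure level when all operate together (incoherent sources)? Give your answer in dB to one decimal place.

83.2 dB

For uncorrelated sources the intensities add, so convert each level to linear form, sum, and take 10·log₁₀ of the total.
Σ 10^(L/10) = 10^(83.1/10) + 10^(66.5/10) = 2.086e+08.
L_total = 10·log₁₀(2.086e+08) = 83.19 dB.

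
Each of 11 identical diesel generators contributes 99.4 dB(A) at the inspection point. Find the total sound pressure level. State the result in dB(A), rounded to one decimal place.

L_total = L₁ + 10·log₁₀ N for N identical incoherent sources.
L_total = 99.4 + 10·log₁₀(11) = 99.4 + 10.414 = 109.81 dB(A).

109.8 dB(A)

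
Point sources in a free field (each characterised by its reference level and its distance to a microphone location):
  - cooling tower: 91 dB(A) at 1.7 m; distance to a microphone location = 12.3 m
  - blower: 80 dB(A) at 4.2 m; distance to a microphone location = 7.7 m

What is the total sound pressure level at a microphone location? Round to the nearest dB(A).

Propagate each source to the receiver with L = L_ref − 20·log₁₀(r/r_ref), then add intensities.
cooling tower: 91 − 20·log₁₀(12.3/1.7) = 91 − 17.19 = 73.81 dB(A).
blower: 80 − 20·log₁₀(7.7/4.2) = 80 − 5.26 = 74.74 dB(A).
Σ 10^(L/10) = 5.380e+07 → L_total = 10·log₁₀(5.380e+07) = 77.31 dB(A).

77 dB(A)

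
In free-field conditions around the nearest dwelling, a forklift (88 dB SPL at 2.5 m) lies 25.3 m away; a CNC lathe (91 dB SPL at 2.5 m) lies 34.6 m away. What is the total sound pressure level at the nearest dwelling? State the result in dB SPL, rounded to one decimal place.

Propagate each source to the receiver with L = L_ref − 20·log₁₀(r/r_ref), then add intensities.
forklift: 88 − 20·log₁₀(25.3/2.5) = 88 − 20.10 = 67.90 dB SPL.
CNC lathe: 91 − 20·log₁₀(34.6/2.5) = 91 − 22.82 = 68.18 dB SPL.
Σ 10^(L/10) = 1.273e+07 → L_total = 10·log₁₀(1.273e+07) = 71.05 dB SPL.

71.0 dB SPL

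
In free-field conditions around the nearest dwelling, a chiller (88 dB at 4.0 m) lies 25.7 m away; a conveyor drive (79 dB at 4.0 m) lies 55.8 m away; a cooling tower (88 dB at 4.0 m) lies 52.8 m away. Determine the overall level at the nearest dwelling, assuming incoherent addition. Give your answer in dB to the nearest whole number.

73 dB

Apply inverse-square spreading to bring every level to the receiver, then sum 10^(L/10).
chiller: 88 − 20·log₁₀(25.7/4.0) = 88 − 16.16 = 71.84 dB.
conveyor drive: 79 − 20·log₁₀(55.8/4.0) = 79 − 22.89 = 56.11 dB.
cooling tower: 88 − 20·log₁₀(52.8/4.0) = 88 − 22.41 = 65.59 dB.
Σ 10^(L/10) = 1.931e+07 → L_total = 10·log₁₀(1.931e+07) = 72.86 dB.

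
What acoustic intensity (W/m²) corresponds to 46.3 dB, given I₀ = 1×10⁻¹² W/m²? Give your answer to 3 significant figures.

4.27e-08 W/m²

L = 10·log₁₀(I/I₀) ⇒ I = I₀·10^(L/10) = 10⁻¹² × 10^4.63.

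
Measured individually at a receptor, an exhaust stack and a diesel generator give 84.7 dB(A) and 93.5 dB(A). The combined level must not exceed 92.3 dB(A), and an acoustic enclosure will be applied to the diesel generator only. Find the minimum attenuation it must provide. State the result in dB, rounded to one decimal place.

2.0 dB

Fixed contribution from the other source: Σ 10^(L/10) = 10^(84.7/10) = 2.951e+08 (84.70 dB(A)).
The limit corresponds to 10^(92.3/10) = 1.698e+09; subtracting the fixed part leaves 1.403e+09 for the diesel generator, i.e. 91.47 dB(A).
So the diesel generator must be reduced from 93.5 to 91.47 dB(A): IL = 2.03 dB.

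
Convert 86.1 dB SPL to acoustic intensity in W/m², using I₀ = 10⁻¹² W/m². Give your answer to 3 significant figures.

0.000407 W/m²

I = I₀·10^(L/10) = 10⁻¹² × 10^(86.1/10) = 10^(-3.390).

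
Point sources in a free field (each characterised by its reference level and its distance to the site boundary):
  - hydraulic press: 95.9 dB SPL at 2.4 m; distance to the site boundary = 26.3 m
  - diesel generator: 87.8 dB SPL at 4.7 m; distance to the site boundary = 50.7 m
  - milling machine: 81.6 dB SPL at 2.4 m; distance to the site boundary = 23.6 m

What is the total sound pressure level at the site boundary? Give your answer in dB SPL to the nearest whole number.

Propagate each source to the receiver with L = L_ref − 20·log₁₀(r/r_ref), then add intensities.
hydraulic press: 95.9 − 20·log₁₀(26.3/2.4) = 95.9 − 20.79 = 75.11 dB SPL.
diesel generator: 87.8 − 20·log₁₀(50.7/4.7) = 87.8 − 20.66 = 67.14 dB SPL.
milling machine: 81.6 − 20·log₁₀(23.6/2.4) = 81.6 − 19.85 = 61.75 dB SPL.
Σ 10^(L/10) = 3.907e+07 → L_total = 10·log₁₀(3.907e+07) = 75.92 dB SPL.

76 dB SPL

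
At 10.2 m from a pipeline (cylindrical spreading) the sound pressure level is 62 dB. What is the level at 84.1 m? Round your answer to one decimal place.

52.8 dB

For a line source, L₂ = L₁ − 10·log₁₀(r₂/r₁).
L₂ = 62 − 10·log₁₀(84.1/10.2) = 62 − 9.162 = 52.84 dB.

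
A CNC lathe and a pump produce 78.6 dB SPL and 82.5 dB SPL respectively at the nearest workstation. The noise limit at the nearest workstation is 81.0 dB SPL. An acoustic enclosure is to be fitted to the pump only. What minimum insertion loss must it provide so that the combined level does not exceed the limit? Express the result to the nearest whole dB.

5 dB

Everything except the pump sums to 10^(78.6/10) = 7.244e+07 in linear terms, 78.60 dB SPL.
The limit corresponds to 10^(81.0/10) = 1.259e+08; subtracting the fixed part leaves 5.345e+07 for the pump, i.e. 77.28 dB SPL.
So the pump must be reduced from 82.5 to 77.28 dB SPL: IL = 5.22 dB.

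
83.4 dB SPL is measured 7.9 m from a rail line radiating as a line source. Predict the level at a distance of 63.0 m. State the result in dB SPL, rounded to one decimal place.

Cylindrical spreading from a line source gives a 10·log₁₀(r₂/r₁) drop.
L₂ = 83.4 − 10·log₁₀(63.0/7.9) = 83.4 − 9.017 = 74.38 dB SPL.

74.4 dB SPL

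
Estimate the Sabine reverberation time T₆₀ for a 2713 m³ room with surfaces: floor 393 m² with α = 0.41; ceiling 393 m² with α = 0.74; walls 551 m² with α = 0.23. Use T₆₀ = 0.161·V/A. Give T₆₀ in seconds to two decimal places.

Summing Sᵢαᵢ: 393·0.41 + 393·0.74 + 551·0.23 = 578.68 m².
T₆₀ = 0.161 × 2713 / 578.68 = 0.755 s.

0.75 s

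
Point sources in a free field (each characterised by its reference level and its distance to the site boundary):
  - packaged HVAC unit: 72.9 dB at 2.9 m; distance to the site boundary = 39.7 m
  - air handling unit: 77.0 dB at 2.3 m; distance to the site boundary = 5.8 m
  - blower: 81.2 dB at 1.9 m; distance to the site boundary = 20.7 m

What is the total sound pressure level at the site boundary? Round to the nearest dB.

70 dB

Apply inverse-square spreading to bring every level to the receiver, then sum 10^(L/10).
packaged HVAC unit: 72.9 − 20·log₁₀(39.7/2.9) = 72.9 − 22.73 = 50.17 dB.
air handling unit: 77.0 − 20·log₁₀(5.8/2.3) = 77.0 − 8.03 = 68.97 dB.
blower: 81.2 − 20·log₁₀(20.7/1.9) = 81.2 − 20.74 = 60.46 dB.
Σ 10^(L/10) = 9.096e+06 → L_total = 10·log₁₀(9.096e+06) = 69.59 dB.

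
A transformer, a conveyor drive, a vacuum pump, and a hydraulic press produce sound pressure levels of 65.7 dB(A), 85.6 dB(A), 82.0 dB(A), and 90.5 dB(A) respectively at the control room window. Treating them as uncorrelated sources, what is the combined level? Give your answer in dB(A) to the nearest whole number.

Incoherent sources combine by intensity addition: L_total = 10·log₁₀(Σ 10^(L_i/10)).
Σ 10^(L/10) = 10^(65.7/10) + 10^(85.6/10) + 10^(82.0/10) + 10^(90.5/10) = 1.647e+09.
L_total = 10·log₁₀(1.647e+09) = 92.17 dB(A).

92 dB(A)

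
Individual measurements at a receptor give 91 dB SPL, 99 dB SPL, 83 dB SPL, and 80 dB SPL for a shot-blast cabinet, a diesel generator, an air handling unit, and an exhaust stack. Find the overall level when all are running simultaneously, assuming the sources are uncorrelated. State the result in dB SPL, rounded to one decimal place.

99.8 dB SPL

For uncorrelated sources the intensities add, so convert each level to linear form, sum, and take 10·log₁₀ of the total.
Σ 10^(L/10) = 10^(91/10) + 10^(99/10) + 10^(83/10) + 10^(80/10) = 9.502e+09.
L_total = 10·log₁₀(9.502e+09) = 99.78 dB SPL.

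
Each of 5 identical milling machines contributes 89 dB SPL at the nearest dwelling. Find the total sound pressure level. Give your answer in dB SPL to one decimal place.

96.0 dB SPL

L_total = L₁ + 10·log₁₀ N for N identical incoherent sources.
L_total = 89 + 10·log₁₀(5) = 89 + 6.990 = 95.99 dB SPL.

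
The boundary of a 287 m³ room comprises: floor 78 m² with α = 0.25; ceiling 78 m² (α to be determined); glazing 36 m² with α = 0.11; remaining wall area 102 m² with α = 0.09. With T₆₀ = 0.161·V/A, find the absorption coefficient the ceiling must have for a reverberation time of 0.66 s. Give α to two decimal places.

Required total absorption A = 0.161·287/0.66 = 70.01 m².
Absorption from the other surfaces = 78·0.25 + 36·0.11 + 102·0.09 = 32.64 m², so the ceiling must supply 37.37 m² over 78 m².
α = 37.37/78 = 0.479.

0.48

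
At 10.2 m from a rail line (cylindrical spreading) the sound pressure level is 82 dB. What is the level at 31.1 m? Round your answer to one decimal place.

77.2 dB

Line-source attenuation: ΔL = 10·log₁₀(r₂/r₁) = 10·log₁₀(31.1/10.2) = 4.842 dB.
L₂ = 82 − 10·log₁₀(31.1/10.2) = 82 − 4.842 = 77.16 dB.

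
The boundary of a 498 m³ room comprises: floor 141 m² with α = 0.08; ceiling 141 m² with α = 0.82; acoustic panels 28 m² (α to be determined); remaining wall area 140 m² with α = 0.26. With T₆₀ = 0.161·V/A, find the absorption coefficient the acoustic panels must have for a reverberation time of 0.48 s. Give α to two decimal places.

Required total absorption A = 0.161·498/0.48 = 167.04 m².
Absorption from the other surfaces = 141·0.08 + 141·0.82 + 140·0.26 = 163.30 m², so the acoustic panels must supply 3.74 m² over 28 m².
α = 3.74/28 = 0.133.

0.13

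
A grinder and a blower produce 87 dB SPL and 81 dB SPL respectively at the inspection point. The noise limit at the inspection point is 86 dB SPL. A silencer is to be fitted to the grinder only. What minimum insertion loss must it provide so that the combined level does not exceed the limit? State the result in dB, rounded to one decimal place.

The untreated sources together contribute 10^(81/10) = 1.259e+08, i.e. 81.00 dB SPL.
To meet 86 dB SPL overall, the treated grinder may contribute at most 10^(86/10) − 1.259e+08 = 2.722e+08, i.e. 84.35 dB SPL.
Required insertion loss = 87 − 84.35 = 2.65 dB.

2.7 dB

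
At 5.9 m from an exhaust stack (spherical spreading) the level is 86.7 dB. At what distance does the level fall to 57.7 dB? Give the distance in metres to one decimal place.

166.3 m

For a point source L₁ − L₂ = 20·log₁₀(r₂/r₁), so r₂ = r₁·10^((L₁−L₂)/20).
r₂ = 5.9·10^((86.7−57.7)/20) = 5.9·10^(29.0/20) = 166.28 m.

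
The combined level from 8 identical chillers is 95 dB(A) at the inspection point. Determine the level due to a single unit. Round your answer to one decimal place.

86.0 dB(A)

8 equal contributions raise the level by 10·log₁₀ 8 = 9.031 dB, so each unit alone gives 95 − 9.031.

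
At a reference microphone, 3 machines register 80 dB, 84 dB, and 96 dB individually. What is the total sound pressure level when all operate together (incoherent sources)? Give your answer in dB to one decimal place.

Incoherent sources combine by intensity addition: L_total = 10·log₁₀(Σ 10^(L_i/10)).
Σ 10^(L/10) = 10^(80/10) + 10^(84/10) + 10^(96/10) = 4.332e+09.
L_total = 10·log₁₀(4.332e+09) = 96.37 dB.

96.4 dB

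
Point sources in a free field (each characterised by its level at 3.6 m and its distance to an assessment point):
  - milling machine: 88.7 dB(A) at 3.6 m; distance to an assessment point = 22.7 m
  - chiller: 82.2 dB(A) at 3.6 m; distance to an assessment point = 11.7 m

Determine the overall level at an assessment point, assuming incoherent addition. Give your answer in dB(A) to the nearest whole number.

75 dB(A)

Propagate each source to the receiver with L = L_ref − 20·log₁₀(r/r_ref), then add intensities.
milling machine: 88.7 − 20·log₁₀(22.7/3.6) = 88.7 − 15.99 = 72.71 dB(A).
chiller: 82.2 − 20·log₁₀(11.7/3.6) = 82.2 − 10.24 = 71.96 dB(A).
Σ 10^(L/10) = 3.436e+07 → L_total = 10·log₁₀(3.436e+07) = 75.36 dB(A).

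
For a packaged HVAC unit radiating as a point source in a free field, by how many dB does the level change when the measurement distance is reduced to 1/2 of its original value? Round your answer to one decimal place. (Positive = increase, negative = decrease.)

Point-source spreading: ΔL = −20·log₁₀(r₂/r₁).
ΔL = −20·log₁₀(0.5) = +6.02 dB.

+6.0 dB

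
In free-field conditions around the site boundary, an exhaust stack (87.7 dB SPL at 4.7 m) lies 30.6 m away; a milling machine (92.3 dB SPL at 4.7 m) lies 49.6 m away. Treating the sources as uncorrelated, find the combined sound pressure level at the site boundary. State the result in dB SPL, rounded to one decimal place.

74.6 dB SPL

Propagate each source to the receiver with L = L_ref − 20·log₁₀(r/r_ref), then add intensities.
exhaust stack: 87.7 − 20·log₁₀(30.6/4.7) = 87.7 − 16.27 = 71.43 dB SPL.
milling machine: 92.3 − 20·log₁₀(49.6/4.7) = 92.3 − 20.47 = 71.83 dB SPL.
Σ 10^(L/10) = 2.914e+07 → L_total = 10·log₁₀(2.914e+07) = 74.64 dB SPL.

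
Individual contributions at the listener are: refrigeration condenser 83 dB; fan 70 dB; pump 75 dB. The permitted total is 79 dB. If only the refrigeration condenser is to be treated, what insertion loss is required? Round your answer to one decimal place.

The untreated sources together contribute 10^(70/10) + 10^(75/10) = 4.162e+07, i.e. 76.19 dB.
To meet 79 dB overall, the treated refrigeration condenser may contribute at most 10^(79/10) − 4.162e+07 = 3.781e+07, i.e. 75.78 dB.
Required insertion loss = 83 − 75.78 = 7.22 dB.

7.2 dB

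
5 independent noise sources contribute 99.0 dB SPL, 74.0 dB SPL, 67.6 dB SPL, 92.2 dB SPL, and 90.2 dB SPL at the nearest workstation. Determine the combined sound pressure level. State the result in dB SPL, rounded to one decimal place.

100.3 dB SPL

For uncorrelated sources the intensities add, so convert each level to linear form, sum, and take 10·log₁₀ of the total.
Σ 10^(L/10) = 10^(99.0/10) + 10^(74.0/10) + 10^(67.6/10) + 10^(92.2/10) + 10^(90.2/10) = 1.068e+10.
L_total = 10·log₁₀(1.068e+10) = 100.29 dB SPL.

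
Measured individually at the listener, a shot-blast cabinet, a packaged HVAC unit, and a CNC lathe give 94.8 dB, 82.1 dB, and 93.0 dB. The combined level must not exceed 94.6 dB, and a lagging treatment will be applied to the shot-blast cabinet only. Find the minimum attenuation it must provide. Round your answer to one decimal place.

Everything except the shot-blast cabinet sums to 10^(82.1/10) + 10^(93.0/10) = 2.157e+09 in linear terms, 93.34 dB.
To meet 94.6 dB overall, the treated shot-blast cabinet may contribute at most 10^(94.6/10) − 2.157e+09 = 7.266e+08, i.e. 88.61 dB.
So the shot-blast cabinet must be reduced from 94.8 to 88.61 dB: IL = 6.19 dB.

6.2 dB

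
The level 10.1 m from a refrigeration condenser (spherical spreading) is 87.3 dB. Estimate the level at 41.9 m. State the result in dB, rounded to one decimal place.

For a point source, L₂ = L₁ − 20·log₁₀(r₂/r₁).
L₂ = 87.3 − 20·log₁₀(41.9/10.1) = 87.3 − 12.358 = 74.94 dB.

74.9 dB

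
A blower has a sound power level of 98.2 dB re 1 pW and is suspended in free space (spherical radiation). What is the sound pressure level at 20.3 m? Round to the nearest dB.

The power spreads over a sphere of area 4π·r², so L_p = L_w − 10·log₁₀(4π·r²).
4π·r² = 5178 m², 10·log₁₀ of that is 37.142 dB.
L_p = 98.2 − 37.142 = 61.06 dB.

61 dB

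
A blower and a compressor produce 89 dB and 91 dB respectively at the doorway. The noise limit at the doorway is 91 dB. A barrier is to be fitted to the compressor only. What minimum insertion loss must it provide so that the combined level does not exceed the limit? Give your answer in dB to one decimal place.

Everything except the compressor sums to 10^(89/10) = 7.943e+08 in linear terms, 89.00 dB.
To meet 91 dB overall, the treated compressor may contribute at most 10^(91/10) − 7.943e+08 = 4.646e+08, i.e. 86.67 dB.
So the compressor must be reduced from 91 to 86.67 dB: IL = 4.33 dB.

4.3 dB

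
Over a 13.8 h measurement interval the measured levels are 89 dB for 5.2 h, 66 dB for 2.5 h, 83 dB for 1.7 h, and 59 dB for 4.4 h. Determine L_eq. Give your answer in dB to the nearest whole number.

85 dB

Weight each interval's intensity by its duration and average over T = 13.8 h:
Σ tᵢ·10^(Lᵢ/10) = 5.2·10^(89/10) + 2.5·10^(66/10) + 1.7·10^(83/10) + 4.4·10^(59/10) = 4.483e+09.
L_eq = 10·log₁₀(4.483e+09/13.8) = 85.12 dB.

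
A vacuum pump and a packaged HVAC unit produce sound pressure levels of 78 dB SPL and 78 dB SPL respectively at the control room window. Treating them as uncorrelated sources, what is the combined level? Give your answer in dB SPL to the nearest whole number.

Incoherent sources combine by intensity addition: L_total = 10·log₁₀(Σ 10^(L_i/10)).
Σ 10^(L/10) = 10^(78/10) + 10^(78/10) = 1.262e+08.
L_total = 10·log₁₀(1.262e+08) = 81.01 dB SPL.

81 dB SPL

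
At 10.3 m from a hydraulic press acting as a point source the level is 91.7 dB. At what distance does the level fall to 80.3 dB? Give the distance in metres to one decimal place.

The 11.4 dB drop corresponds to a distance ratio of 10^(11.4/20) for a point source.
r₂ = 10.3·10^((91.7−80.3)/20) = 10.3·10^(11.4/20) = 38.27 m.

38.3 m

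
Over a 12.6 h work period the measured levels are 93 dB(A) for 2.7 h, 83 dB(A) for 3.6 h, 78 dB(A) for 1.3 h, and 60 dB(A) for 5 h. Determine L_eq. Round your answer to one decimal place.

86.9 dB(A)

L_eq = 10·log₁₀[(1/T)·Σ tᵢ·10^(Lᵢ/10)] with T = 12.6 h.
Σ tᵢ·10^(Lᵢ/10) = 2.7·10^(93/10) + 3.6·10^(83/10) + 1.3·10^(78/10) + 5·10^(60/10) = 6.193e+09.
L_eq = 10·log₁₀(6.193e+09/12.6) = 86.91 dB(A).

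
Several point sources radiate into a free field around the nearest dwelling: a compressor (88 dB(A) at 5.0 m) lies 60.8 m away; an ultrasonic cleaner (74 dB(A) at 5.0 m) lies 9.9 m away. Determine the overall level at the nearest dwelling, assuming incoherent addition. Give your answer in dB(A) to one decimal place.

70.3 dB(A)

First find each source's level at the receiver (point-source: −20·log₁₀(r/r_ref)), then combine on an intensity basis.
compressor: 88 − 20·log₁₀(60.8/5.0) = 88 − 21.70 = 66.30 dB(A).
ultrasonic cleaner: 74 − 20·log₁₀(9.9/5.0) = 74 − 5.93 = 68.07 dB(A).
Σ 10^(L/10) = 1.067e+07 → L_total = 10·log₁₀(1.067e+07) = 70.28 dB(A).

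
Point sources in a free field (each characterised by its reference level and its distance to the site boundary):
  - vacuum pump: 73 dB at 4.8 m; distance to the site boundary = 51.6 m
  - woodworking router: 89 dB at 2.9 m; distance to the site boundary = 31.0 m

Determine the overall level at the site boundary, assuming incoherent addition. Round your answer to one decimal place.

Apply inverse-square spreading to bring every level to the receiver, then sum 10^(L/10).
vacuum pump: 73 − 20·log₁₀(51.6/4.8) = 73 − 20.63 = 52.37 dB.
woodworking router: 89 − 20·log₁₀(31.0/2.9) = 89 − 20.58 = 68.42 dB.
Σ 10^(L/10) = 7.124e+06 → L_total = 10·log₁₀(7.124e+06) = 68.53 dB.

68.5 dB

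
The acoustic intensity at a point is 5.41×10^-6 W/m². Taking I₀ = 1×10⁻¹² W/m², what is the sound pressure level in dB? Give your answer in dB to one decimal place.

67.3 dB

Dividing by I₀ shifts the exponent by 12: I/I₀ = 5.41×10^6.
L = 10·(0.7332 + 6) = 67.33 dB.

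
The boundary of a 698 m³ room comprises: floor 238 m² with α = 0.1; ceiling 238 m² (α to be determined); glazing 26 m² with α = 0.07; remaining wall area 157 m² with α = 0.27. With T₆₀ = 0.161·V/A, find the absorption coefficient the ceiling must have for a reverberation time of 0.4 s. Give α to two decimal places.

From T₆₀ = 0.161·V/A, the target T₆₀ = 0.4 s needs A = 0.161·698/0.4 = 280.94 m².
Absorption from the other surfaces = 238·0.1 + 26·0.07 + 157·0.27 = 68.01 m², so the ceiling must supply 212.94 m² over 238 m².
α = 212.94/238 = 0.895.

0.89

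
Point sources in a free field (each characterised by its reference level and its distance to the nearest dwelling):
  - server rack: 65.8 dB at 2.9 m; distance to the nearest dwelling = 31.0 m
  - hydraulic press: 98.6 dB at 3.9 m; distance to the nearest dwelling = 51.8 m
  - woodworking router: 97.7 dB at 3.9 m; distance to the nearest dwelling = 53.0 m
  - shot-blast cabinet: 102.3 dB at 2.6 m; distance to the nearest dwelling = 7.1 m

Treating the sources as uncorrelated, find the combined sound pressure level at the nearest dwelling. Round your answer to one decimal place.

Apply inverse-square spreading to bring every level to the receiver, then sum 10^(L/10).
server rack: 65.8 − 20·log₁₀(31.0/2.9) = 65.8 − 20.58 = 45.22 dB.
hydraulic press: 98.6 − 20·log₁₀(51.8/3.9) = 98.6 − 22.47 = 76.13 dB.
woodworking router: 97.7 − 20·log₁₀(53.0/3.9) = 97.7 − 22.66 = 75.04 dB.
shot-blast cabinet: 102.3 − 20·log₁₀(7.1/2.6) = 102.3 − 8.73 = 93.57 dB.
Σ 10^(L/10) = 2.350e+09 → L_total = 10·log₁₀(2.350e+09) = 93.71 dB.

93.7 dB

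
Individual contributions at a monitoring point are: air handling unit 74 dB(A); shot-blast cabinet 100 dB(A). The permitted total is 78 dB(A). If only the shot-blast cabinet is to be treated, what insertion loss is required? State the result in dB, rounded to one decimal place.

The untreated sources together contribute 10^(74/10) = 2.512e+07, i.e. 74.00 dB(A).
To meet 78 dB(A) overall, the treated shot-blast cabinet may contribute at most 10^(78/10) − 2.512e+07 = 3.798e+07, i.e. 75.80 dB(A).
Required insertion loss = 100 − 75.80 = 24.20 dB.

24.2 dB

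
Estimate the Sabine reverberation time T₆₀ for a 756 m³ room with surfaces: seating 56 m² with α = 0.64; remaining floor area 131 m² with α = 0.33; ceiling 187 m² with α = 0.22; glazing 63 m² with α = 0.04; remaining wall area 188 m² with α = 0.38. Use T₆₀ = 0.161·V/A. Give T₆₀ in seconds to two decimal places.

A = Σ Sᵢαᵢ = 56·0.64 + 131·0.33 + 187·0.22 + 63·0.04 + 188·0.38 = 194.17 m².
T₆₀ = 0.161 × 756 / 194.17 = 0.627 s.

0.63 s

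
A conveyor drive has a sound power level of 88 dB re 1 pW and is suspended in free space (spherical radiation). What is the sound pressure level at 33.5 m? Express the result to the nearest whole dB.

47 dB

L_p = L_w − 10·log₁₀(4π·r²) with r = 33.5 m.
4π·r² = 1.41e+04 m², 10·log₁₀ of that is 41.493 dB.
L_p = 88 − 41.493 = 46.51 dB.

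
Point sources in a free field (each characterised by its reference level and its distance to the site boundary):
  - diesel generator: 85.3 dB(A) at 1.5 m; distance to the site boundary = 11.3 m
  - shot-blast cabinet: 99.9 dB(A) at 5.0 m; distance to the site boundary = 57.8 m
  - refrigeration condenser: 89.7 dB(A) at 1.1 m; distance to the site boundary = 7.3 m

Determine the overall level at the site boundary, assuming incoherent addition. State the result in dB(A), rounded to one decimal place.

First find each source's level at the receiver (point-source: −20·log₁₀(r/r_ref)), then combine on an intensity basis.
diesel generator: 85.3 − 20·log₁₀(11.3/1.5) = 85.3 − 17.54 = 67.76 dB(A).
shot-blast cabinet: 99.9 − 20·log₁₀(57.8/5.0) = 99.9 − 21.26 = 78.64 dB(A).
refrigeration condenser: 89.7 − 20·log₁₀(7.3/1.1) = 89.7 − 16.44 = 73.26 dB(A).
Σ 10^(L/10) = 1.003e+08 → L_total = 10·log₁₀(1.003e+08) = 80.01 dB(A).

80.0 dB(A)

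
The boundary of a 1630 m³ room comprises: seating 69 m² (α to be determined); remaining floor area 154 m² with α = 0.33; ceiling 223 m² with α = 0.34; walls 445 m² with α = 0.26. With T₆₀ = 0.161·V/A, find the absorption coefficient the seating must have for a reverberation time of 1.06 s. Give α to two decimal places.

From T₆₀ = 0.161·V/A, the target T₆₀ = 1.06 s needs A = 0.161·1630/1.06 = 247.58 m².
Absorption from the other surfaces = 154·0.33 + 223·0.34 + 445·0.26 = 242.34 m², so the seating must supply 5.24 m² over 69 m².
α = 5.24/69 = 0.076.

0.08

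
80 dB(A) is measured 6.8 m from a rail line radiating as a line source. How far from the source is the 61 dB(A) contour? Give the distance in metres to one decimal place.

540.1 m

Line-source spreading drops the level by 10·log₁₀(r₂/r₁); inverting, r₂/r₁ = 10^(ΔL/10).
r₂ = 6.8·10^((80−61)/10) = 6.8·10^(19.0/10) = 540.14 m.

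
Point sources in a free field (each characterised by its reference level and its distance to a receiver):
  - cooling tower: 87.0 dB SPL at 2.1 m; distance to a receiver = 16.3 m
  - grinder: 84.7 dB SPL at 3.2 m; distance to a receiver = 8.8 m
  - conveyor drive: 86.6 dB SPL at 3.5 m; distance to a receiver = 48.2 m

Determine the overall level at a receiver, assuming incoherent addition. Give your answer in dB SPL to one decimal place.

77.0 dB SPL

Apply inverse-square spreading to bring every level to the receiver, then sum 10^(L/10).
cooling tower: 87.0 − 20·log₁₀(16.3/2.1) = 87.0 − 17.80 = 69.20 dB SPL.
grinder: 84.7 − 20·log₁₀(8.8/3.2) = 84.7 − 8.79 = 75.91 dB SPL.
conveyor drive: 86.6 − 20·log₁₀(48.2/3.5) = 86.6 − 22.78 = 63.82 dB SPL.
Σ 10^(L/10) = 4.975e+07 → L_total = 10·log₁₀(4.975e+07) = 76.97 dB SPL.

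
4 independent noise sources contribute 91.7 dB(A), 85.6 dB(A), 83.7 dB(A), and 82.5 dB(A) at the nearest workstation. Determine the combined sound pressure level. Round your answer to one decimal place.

For uncorrelated sources the intensities add, so convert each level to linear form, sum, and take 10·log₁₀ of the total.
Σ 10^(L/10) = 10^(91.7/10) + 10^(85.6/10) + 10^(83.7/10) + 10^(82.5/10) = 2.254e+09.
L_total = 10·log₁₀(2.254e+09) = 93.53 dB(A).

93.5 dB(A)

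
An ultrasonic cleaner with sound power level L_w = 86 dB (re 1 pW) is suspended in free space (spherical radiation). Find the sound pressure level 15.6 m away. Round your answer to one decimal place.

51.1 dB

Free-field spherical radiation: L_p = L_w − 10·log₁₀(4π·r²), r = 15.6 m.
4π·r² = 3058 m², 10·log₁₀ of that is 34.855 dB.
L_p = 86 − 34.855 = 51.15 dB.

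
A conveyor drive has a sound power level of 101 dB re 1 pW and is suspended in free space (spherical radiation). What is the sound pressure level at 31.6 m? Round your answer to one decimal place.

60.0 dB

L_p = L_w − 10·log₁₀(4π·r²) with r = 31.6 m.
4π·r² = 1.255e+04 m², 10·log₁₀ of that is 40.986 dB.
L_p = 101 − 40.986 = 60.01 dB.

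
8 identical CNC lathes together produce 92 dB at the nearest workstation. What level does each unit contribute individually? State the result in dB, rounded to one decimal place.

For N identical incoherent sources L_total = L₁ + 10·log₁₀ N, so L₁ = 92 − 10·log₁₀(8) = 92 − 9.031.

83.0 dB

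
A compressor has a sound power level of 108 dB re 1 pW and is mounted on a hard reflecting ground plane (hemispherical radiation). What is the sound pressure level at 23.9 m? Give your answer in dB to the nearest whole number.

72 dB

Free-field hemispherical radiation: L_p = L_w − 10·log₁₀(2π·r²), r = 23.9 m.
2π·r² = 3589 m², 10·log₁₀ of that is 35.550 dB.
L_p = 108 − 35.550 = 72.45 dB.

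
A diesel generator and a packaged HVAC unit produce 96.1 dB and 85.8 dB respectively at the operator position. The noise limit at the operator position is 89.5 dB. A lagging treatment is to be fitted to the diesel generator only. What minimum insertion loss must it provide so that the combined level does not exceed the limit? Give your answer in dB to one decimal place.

Fixed contribution from the other source: Σ 10^(L/10) = 10^(85.8/10) = 3.802e+08 (85.80 dB).
To meet 89.5 dB overall, the treated diesel generator may contribute at most 10^(89.5/10) − 3.802e+08 = 5.111e+08, i.e. 87.08 dB.
Required insertion loss = 96.1 − 87.08 = 9.02 dB.

9.0 dB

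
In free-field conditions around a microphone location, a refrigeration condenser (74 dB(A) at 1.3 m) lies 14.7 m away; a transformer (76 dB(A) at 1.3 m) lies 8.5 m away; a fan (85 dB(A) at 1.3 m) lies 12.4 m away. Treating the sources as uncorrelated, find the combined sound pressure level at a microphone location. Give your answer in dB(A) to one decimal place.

66.6 dB(A)

First find each source's level at the receiver (point-source: −20·log₁₀(r/r_ref)), then combine on an intensity basis.
refrigeration condenser: 74 − 20·log₁₀(14.7/1.3) = 74 − 21.07 = 52.93 dB(A).
transformer: 76 − 20·log₁₀(8.5/1.3) = 76 − 16.31 = 59.69 dB(A).
fan: 85 − 20·log₁₀(12.4/1.3) = 85 − 19.59 = 65.41 dB(A).
Σ 10^(L/10) = 4.603e+06 → L_total = 10·log₁₀(4.603e+06) = 66.63 dB(A).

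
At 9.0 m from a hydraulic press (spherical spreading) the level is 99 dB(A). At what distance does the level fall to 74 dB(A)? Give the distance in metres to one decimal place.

160.0 m

The 25.0 dB drop corresponds to a distance ratio of 10^(25.0/20) for a point source.
r₂ = 9.0·10^((99−74)/20) = 9.0·10^(25.0/20) = 160.05 m.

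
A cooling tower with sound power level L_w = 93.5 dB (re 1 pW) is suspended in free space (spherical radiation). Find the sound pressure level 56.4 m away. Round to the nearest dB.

The power spreads over a sphere of area 4π·r², so L_p = L_w − 10·log₁₀(4π·r²).
4π·r² = 3.997e+04 m², 10·log₁₀ of that is 46.018 dB.
L_p = 93.5 − 46.018 = 47.48 dB.

47 dB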